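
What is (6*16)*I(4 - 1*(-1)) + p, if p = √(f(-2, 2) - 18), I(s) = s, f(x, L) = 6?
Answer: 480 + 2*I*√3 ≈ 480.0 + 3.4641*I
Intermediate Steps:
p = 2*I*√3 (p = √(6 - 18) = √(-12) = 2*I*√3 ≈ 3.4641*I)
(6*16)*I(4 - 1*(-1)) + p = (6*16)*(4 - 1*(-1)) + 2*I*√3 = 96*(4 + 1) + 2*I*√3 = 96*5 + 2*I*√3 = 480 + 2*I*√3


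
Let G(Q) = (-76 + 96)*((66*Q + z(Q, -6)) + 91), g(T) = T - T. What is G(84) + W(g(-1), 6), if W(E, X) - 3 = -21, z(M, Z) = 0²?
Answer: 112682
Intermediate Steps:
g(T) = 0
z(M, Z) = 0
W(E, X) = -18 (W(E, X) = 3 - 21 = -18)
G(Q) = 1820 + 1320*Q (G(Q) = (-76 + 96)*((66*Q + 0) + 91) = 20*(66*Q + 91) = 20*(91 + 66*Q) = 1820 + 1320*Q)
G(84) + W(g(-1), 6) = (1820 + 1320*84) - 18 = (1820 + 110880) - 18 = 112700 - 18 = 112682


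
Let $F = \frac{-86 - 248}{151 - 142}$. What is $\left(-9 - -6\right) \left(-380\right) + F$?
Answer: $\frac{9926}{9} \approx 1102.9$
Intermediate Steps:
$F = - \frac{334}{9} \approx -37.111$
$\left(-9 - -6\right) \left(-380\right) + F = \left(-9 - -6\right) \left(-380\right) - \frac{334}{9} = \left(-9 + 6\right) \left(-380\right) - \frac{334}{9} = \left(-3\right) \left(-380\right) - \frac{334}{9} = 1140 - \frac{334}{9} = \frac{9926}{9}$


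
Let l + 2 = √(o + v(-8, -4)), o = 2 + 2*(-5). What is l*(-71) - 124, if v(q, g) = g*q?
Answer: 18 - 142*√6 ≈ -329.83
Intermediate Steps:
o = -8 (o = 2 - 10 = -8)
l = -2 + 2*√6 (l = -2 + √(-8 - 4*(-8)) = -2 + √(-8 + 32) = -2 + √24 = -2 + 2*√6 ≈ 2.8990)
l*(-71) - 124 = (-2 + 2*√6)*(-71) - 124 = (142 - 142*√6) - 124 = 18 - 142*√6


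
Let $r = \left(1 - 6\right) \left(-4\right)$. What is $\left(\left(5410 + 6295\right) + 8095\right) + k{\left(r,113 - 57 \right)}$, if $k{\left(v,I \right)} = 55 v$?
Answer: $20900$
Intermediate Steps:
$r = 20$ ($r = \left(-5\right) \left(-4\right) = 20$)
$\left(\left(5410 + 6295\right) + 8095\right) + k{\left(r,113 - 57 \right)} = \left(\left(5410 + 6295\right) + 8095\right) + 55 \cdot 20 = \left(11705 + 8095\right) + 1100 = 19800 + 1100 = 20900$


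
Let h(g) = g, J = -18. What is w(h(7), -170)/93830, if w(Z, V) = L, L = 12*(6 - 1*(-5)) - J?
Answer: 15/9383 ≈ 0.0015986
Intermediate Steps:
L = 150 (L = 12*(6 - 1*(-5)) - 1*(-18) = 12*(6 + 5) + 18 = 12*11 + 18 = 132 + 18 = 150)
w(Z, V) = 150
w(h(7), -170)/93830 = 150/93830 = 150*(1/93830) = 15/9383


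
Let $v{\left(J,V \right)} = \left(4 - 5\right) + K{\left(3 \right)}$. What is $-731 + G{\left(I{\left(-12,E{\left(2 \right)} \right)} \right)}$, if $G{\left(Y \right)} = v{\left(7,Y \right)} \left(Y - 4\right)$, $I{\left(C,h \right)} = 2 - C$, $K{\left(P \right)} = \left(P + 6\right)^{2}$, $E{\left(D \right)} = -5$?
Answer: $69$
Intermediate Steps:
$K{\left(P \right)} = \left(6 + P\right)^{2}$
$v{\left(J,V \right)} = 80$ ($v{\left(J,V \right)} = \left(4 - 5\right) + \left(6 + 3\right)^{2} = -1 + 9^{2} = -1 + 81 = 80$)
$G{\left(Y \right)} = -320 + 80 Y$ ($G{\left(Y \right)} = 80 \left(Y - 4\right) = 80 \left(-4 + Y\right) = -320 + 80 Y$)
$-731 + G{\left(I{\left(-12,E{\left(2 \right)} \right)} \right)} = -731 - \left(320 - 80 \left(2 - -12\right)\right) = -731 - \left(320 - 80 \left(2 + 12\right)\right) = -731 + \left(-320 + 80 \cdot 14\right) = -731 + \left(-320 + 1120\right) = -731 + 800 = 69$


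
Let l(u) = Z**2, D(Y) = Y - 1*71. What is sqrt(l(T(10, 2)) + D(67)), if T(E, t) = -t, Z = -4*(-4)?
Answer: 6*sqrt(7) ≈ 15.875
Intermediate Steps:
D(Y) = -71 + Y (D(Y) = Y - 71 = -71 + Y)
Z = 16
l(u) = 256 (l(u) = 16**2 = 256)
sqrt(l(T(10, 2)) + D(67)) = sqrt(256 + (-71 + 67)) = sqrt(256 - 4) = sqrt(252) = 6*sqrt(7)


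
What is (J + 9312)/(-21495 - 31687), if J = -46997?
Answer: 37685/53182 ≈ 0.70860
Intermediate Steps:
(J + 9312)/(-21495 - 31687) = (-46997 + 9312)/(-21495 - 31687) = -37685/(-53182) = -37685*(-1/53182) = 37685/53182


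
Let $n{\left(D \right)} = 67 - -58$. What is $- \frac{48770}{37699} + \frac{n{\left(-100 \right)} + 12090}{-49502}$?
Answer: $- \frac{2874705825}{1866175898} \approx -1.5404$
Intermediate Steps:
$n{\left(D \right)} = 125$ ($n{\left(D \right)} = 67 + 58 = 125$)
$- \frac{48770}{37699} + \frac{n{\left(-100 \right)} + 12090}{-49502} = - \frac{48770}{37699} + \frac{125 + 12090}{-49502} = \left(-48770\right) \frac{1}{37699} + 12215 \left(- \frac{1}{49502}\right) = - \frac{48770}{37699} - \frac{12215}{49502} = - \frac{2874705825}{1866175898}$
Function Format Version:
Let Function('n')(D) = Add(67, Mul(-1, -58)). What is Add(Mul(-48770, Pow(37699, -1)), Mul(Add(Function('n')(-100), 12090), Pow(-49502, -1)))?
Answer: Rational(-2874705825, 1866175898) ≈ -1.5404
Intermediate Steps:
Function('n')(D) = 125 (Function('n')(D) = Add(67, 58) = 125)
Add(Mul(-48770, Pow(37699, -1)), Mul(Add(Function('n')(-100), 12090), Pow(-49502, -1))) = Add(Mul(-48770, Pow(37699, -1)), Mul(Add(125, 12090), Pow(-49502, -1))) = Add(Mul(-48770, Rational(1, 37699)), Mul(12215, Rational(-1, 49502))) = Add(Rational(-48770, 37699), Rational(-12215, 49502)) = Rational(-2874705825, 1866175898)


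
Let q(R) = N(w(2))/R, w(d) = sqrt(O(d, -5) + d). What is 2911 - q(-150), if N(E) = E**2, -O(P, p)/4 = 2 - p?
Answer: 218312/75 ≈ 2910.8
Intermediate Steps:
O(P, p) = -8 + 4*p (O(P, p) = -4*(2 - p) = -8 + 4*p)
w(d) = sqrt(-28 + d) (w(d) = sqrt((-8 + 4*(-5)) + d) = sqrt((-8 - 20) + d) = sqrt(-28 + d))
q(R) = -26/R (q(R) = (sqrt(-28 + 2))**2/R = (sqrt(-26))**2/R = (I*sqrt(26))**2/R = -26/R)
2911 - q(-150) = 2911 - (-26)/(-150) = 2911 - (-26)*(-1)/150 = 2911 - 1*13/75 = 2911 - 13/75 = 218312/75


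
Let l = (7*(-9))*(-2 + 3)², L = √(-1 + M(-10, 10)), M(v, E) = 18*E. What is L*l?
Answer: -63*√179 ≈ -842.88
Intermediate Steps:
L = √179 (L = √(-1 + 18*10) = √(-1 + 180) = √179 ≈ 13.379)
l = -63 (l = -63*1² = -63*1 = -63)
L*l = √179*(-63) = -63*√179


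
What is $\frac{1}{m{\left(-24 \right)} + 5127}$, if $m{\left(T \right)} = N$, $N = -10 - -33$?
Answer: $\frac{1}{5150} \approx 0.00019417$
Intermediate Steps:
$N = 23$ ($N = -10 + 33 = 23$)
$m{\left(T \right)} = 23$
$\frac{1}{m{\left(-24 \right)} + 5127} = \frac{1}{23 + 5127} = \frac{1}{5150}$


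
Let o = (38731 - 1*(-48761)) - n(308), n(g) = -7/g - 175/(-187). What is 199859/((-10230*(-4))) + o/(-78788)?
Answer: 103414022737/27404042160 ≈ 3.7737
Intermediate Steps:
n(g) = 175/187 - 7/g (n(g) = -7/g - 175*(-1/187) = -7/g + 175/187 = 175/187 - 7/g)
o = 65443333/748 (o = (38731 - 1*(-48761)) - (175/187 - 7/308) = (38731 + 48761) - (175/187 - 7*1/308) = 87492 - (175/187 - 1/44) = 87492 - 1*683/748 = 87492 - 683/748 = 65443333/748 ≈ 87491.)
199859/((-10230*(-4))) + o/(-78788) = 199859/((-10230*(-4))) + (65443333/748)/(-78788) = 199859/40920 + (65443333/748)*(-1/78788) = 199859*(1/40920) - 65443333/58933424 = 18169/3720 - 65443333/58933424 = 103414022737/27404042160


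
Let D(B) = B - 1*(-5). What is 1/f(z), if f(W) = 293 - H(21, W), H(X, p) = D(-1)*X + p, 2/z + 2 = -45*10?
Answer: 226/47235 ≈ 0.0047846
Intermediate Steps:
D(B) = 5 + B (D(B) = B + 5 = 5 + B)
z = -1/226 (z = 2/(-2 - 45*10) = 2/(-2 - 450) = 2/(-452) = 2*(-1/452) = -1/226 ≈ -0.0044248)
H(X, p) = p + 4*X (H(X, p) = (5 - 1)*X + p = 4*X + p = p + 4*X)
f(W) = 209 - W (f(W) = 293 - (W + 4*21) = 293 - (W + 84) = 293 - (84 + W) = 293 + (-84 - W) = 209 - W)
1/f(z) = 1/(209 - 1*(-1/226)) = 1/(209 + 1/226) = 1/(47235/226) = 226/47235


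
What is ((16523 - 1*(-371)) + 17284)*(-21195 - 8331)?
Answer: -1009139628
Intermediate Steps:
((16523 - 1*(-371)) + 17284)*(-21195 - 8331) = ((16523 + 371) + 17284)*(-29526) = (16894 + 17284)*(-29526) = 34178*(-29526) = -1009139628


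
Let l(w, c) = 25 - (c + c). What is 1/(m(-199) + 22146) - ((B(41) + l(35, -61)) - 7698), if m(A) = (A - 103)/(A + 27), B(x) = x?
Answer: 14304349656/1904707 ≈ 7510.0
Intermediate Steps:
l(w, c) = 25 - 2*c
m(A) = (-103 + A)/(27 + A)
1/(m(-199) + 22146) - ((B(41) + l(35, -61)) - 7698) = 1/((-103 - 199)/(27 - 199) + 22146) - ((41 + (25 - 2*(-61))) - 7698) = 1/(-302/(-172) + 22146) - ((41 + (25 + 122)) - 7698) = 1/(-1/172*(-302) + 22146) - ((41 + 147) - 7698) = 1/(151/86 + 22146) - (188 - 7698) = 1/(1904707/86) - 1*(-7510) = 86/1904707 + 7510 = 14304349656/1904707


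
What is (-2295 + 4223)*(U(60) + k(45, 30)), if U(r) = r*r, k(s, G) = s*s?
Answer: 10845000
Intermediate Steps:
k(s, G) = s²
U(r) = r²
(-2295 + 4223)*(U(60) + k(45, 30)) = (-2295 + 4223)*(60² + 45²) = 1928*(3600 + 2025) = 1928*5625 = 10845000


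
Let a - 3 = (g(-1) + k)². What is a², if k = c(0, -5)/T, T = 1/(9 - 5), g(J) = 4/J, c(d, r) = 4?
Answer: 21609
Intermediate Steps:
T = ¼ (T = 1/4 = ¼ ≈ 0.25000)
k = 16 (k = 4/(¼) = 4*4 = 16)
a = 147 (a = 3 + (4/(-1) + 16)² = 3 + (4*(-1) + 16)² = 3 + (-4 + 16)² = 3 + 12² = 3 + 144 = 147)
a² = 147² = 21609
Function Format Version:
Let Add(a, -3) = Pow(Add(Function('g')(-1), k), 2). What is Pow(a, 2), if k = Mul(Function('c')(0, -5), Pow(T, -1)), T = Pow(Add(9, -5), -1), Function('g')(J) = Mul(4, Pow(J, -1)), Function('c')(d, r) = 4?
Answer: 21609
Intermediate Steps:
T = Rational(1, 4) (T = Pow(4, -1) = Rational(1, 4) ≈ 0.25000)
k = 16 (k = Mul(4, Pow(Rational(1, 4), -1)) = Mul(4, 4) = 16)
a = 147 (a = Add(3, Pow(Add(Mul(4, Pow(-1, -1)), 16), 2)) = Add(3, Pow(Add(Mul(4, -1), 16), 2)) = Add(3, Pow(Add(-4, 16), 2)) = Add(3, Pow(12, 2)) = Add(3, 144) = 147)
Pow(a, 2) = Pow(147, 2) = 21609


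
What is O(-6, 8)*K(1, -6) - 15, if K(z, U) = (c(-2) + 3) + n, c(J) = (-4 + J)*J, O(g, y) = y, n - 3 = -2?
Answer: 113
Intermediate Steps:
n = 1 (n = 3 - 2 = 1)
c(J) = J*(-4 + J)
K(z, U) = 16 (K(z, U) = (-2*(-4 - 2) + 3) + 1 = (-2*(-6) + 3) + 1 = (12 + 3) + 1 = 15 + 1 = 16)
O(-6, 8)*K(1, -6) - 15 = 8*16 - 15 = 128 - 15 = 113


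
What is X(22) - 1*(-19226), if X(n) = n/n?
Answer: 19227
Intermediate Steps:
X(n) = 1
X(22) - 1*(-19226) = 1 - 1*(-19226) = 1 + 19226 = 19227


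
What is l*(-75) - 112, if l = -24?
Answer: 1688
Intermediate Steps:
l*(-75) - 112 = -24*(-75) - 112 = 1800 - 112 = 1688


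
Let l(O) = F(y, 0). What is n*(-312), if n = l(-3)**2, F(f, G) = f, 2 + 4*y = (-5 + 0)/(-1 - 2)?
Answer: -13/6 ≈ -2.1667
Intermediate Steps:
y = -1/12 (y = -1/2 + ((-5 + 0)/(-1 - 2))/4 = -1/2 + (-5/(-3))/4 = -1/2 + (-5*(-1/3))/4 = -1/2 + (1/4)*(5/3) = -1/2 + 5/12 = -1/12 ≈ -0.083333)
l(O) = -1/12
n = 1/144 (n = (-1/12)**2 = 1/144 ≈ 0.0069444)
n*(-312) = (1/144)*(-312) = -13/6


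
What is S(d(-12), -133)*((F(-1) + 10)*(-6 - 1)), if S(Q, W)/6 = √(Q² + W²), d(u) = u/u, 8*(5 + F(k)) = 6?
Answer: -483*√17690/2 ≈ -32120.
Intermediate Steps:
F(k) = -17/4 (F(k) = -5 + (⅛)*6 = -5 + ¾ = -17/4)
d(u) = 1
S(Q, W) = 6*√(Q² + W²)
S(d(-12), -133)*((F(-1) + 10)*(-6 - 1)) = (6*√(1² + (-133)²))*((-17/4 + 10)*(-6 - 1)) = (6*√(1 + 17689))*((23/4)*(-7)) = (6*√17690)*(-161/4) = -483*√17690/2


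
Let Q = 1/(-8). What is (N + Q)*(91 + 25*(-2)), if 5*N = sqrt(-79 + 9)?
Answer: -41/8 + 41*I*sqrt(70)/5 ≈ -5.125 + 68.606*I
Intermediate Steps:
Q = -1/8 ≈ -0.12500
N = I*sqrt(70)/5 (N = sqrt(-79 + 9)/5 = sqrt(-70)/5 = (I*sqrt(70))/5 = I*sqrt(70)/5 ≈ 1.6733*I)
(N + Q)*(91 + 25*(-2)) = (I*sqrt(70)/5 - 1/8)*(91 + 25*(-2)) = (-1/8 + I*sqrt(70)/5)*(91 - 50) = (-1/8 + I*sqrt(70)/5)*41 = -41/8 + 41*I*sqrt(70)/5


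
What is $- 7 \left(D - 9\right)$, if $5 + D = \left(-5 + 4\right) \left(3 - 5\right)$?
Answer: $84$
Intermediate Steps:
$D = -3$ ($D = -5 + \left(-5 + 4\right) \left(3 - 5\right) = -5 - -2 = -5 + 2 = -3$)
$- 7 \left(D - 9\right) = - 7 \left(-3 - 9\right) = \left(-7\right) \left(-12\right) = 84$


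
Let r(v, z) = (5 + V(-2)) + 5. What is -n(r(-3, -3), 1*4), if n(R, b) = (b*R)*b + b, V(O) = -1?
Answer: -148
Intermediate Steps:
r(v, z) = 9 (r(v, z) = (5 - 1) + 5 = 4 + 5 = 9)
n(R, b) = b + R*b**2 (n(R, b) = (R*b)*b + b = R*b**2 + b = b + R*b**2)
-n(r(-3, -3), 1*4) = -1*4*(1 + 9*(1*4)) = -4*(1 + 9*4) = -4*(1 + 36) = -4*37 = -1*148 = -148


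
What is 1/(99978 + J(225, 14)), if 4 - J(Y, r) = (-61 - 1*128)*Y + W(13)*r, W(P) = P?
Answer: 1/142325 ≈ 7.0262e-6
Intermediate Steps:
J(Y, r) = 4 - 13*r + 189*Y (J(Y, r) = 4 - ((-61 - 1*128)*Y + 13*r) = 4 - ((-61 - 128)*Y + 13*r) = 4 - (-189*Y + 13*r) = 4 + (-13*r + 189*Y) = 4 - 13*r + 189*Y)
1/(99978 + J(225, 14)) = 1/(99978 + (4 - 13*14 + 189*225)) = 1/(99978 + (4 - 182 + 42525)) = 1/(99978 + 42347) = 1/142325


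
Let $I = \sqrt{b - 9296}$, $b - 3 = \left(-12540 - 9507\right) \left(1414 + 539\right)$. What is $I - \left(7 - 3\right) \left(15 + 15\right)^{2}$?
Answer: $-3600 + 2 i \sqrt{10766771} \approx -3600.0 + 6562.6 i$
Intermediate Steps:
$b = -43057788$ ($b = 3 + \left(-12540 - 9507\right) \left(1414 + 539\right) = 3 - 43057791 = -43057788$)
$I = 2 i \sqrt{10766771}$ ($I = \sqrt{-43057788 - 9296} = \sqrt{-43067084} = 2 i \sqrt{10766771} \approx 6562.6 i$)
$I - \left(7 - 3\right) \left(15 + 15\right)^{2} = 2 i \sqrt{10766771} - \left(7 - 3\right) \left(15 + 15\right)^{2} = 2 i \sqrt{10766771} - \left(7 - 3\right) 30^{2} = 2 i \sqrt{10766771} - 4 \cdot 900 = 2 i \sqrt{10766771} - 3600 = -3600 + 2 i \sqrt{10766771}$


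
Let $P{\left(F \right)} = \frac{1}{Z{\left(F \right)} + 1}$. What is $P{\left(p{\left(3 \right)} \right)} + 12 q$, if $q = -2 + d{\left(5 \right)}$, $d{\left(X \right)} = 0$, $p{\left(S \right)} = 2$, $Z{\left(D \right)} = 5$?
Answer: $- \frac{143}{6} \approx -23.833$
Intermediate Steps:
$P{\left(F \right)} = \frac{1}{6}$ ($P{\left(F \right)} = \frac{1}{5 + 1} = \frac{1}{6}$)
$q = -2$ ($q = -2 + 0 = -2$)
$P{\left(p{\left(3 \right)} \right)} + 12 q = \frac{1}{6} + 12 \left(-2\right) = \frac{1}{6} - 24 = - \frac{143}{6}$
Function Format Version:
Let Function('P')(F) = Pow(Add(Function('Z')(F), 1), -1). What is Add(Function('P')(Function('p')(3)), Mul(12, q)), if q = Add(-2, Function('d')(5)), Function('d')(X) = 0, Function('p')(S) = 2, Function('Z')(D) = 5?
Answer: Rational(-143, 6) ≈ -23.833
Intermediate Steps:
Function('P')(F) = Rational(1, 6) (Function('P')(F) = Pow(Add(5, 1), -1) = Pow(6, -1) = Rational(1, 6))
q = -2 (q = Add(-2, 0) = -2)
Add(Function('P')(Function('p')(3)), Mul(12, q)) = Add(Rational(1, 6), Mul(12, -2)) = Add(Rational(1, 6), -24) = Rational(-143, 6)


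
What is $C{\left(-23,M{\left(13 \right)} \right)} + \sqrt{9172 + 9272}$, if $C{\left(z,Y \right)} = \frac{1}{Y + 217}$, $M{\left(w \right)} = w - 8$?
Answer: $\frac{1}{222} + 2 \sqrt{4611} \approx 135.81$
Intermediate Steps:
$M{\left(w \right)} = -8 + w$
$C{\left(z,Y \right)} = \frac{1}{217 + Y}$
$C{\left(-23,M{\left(13 \right)} \right)} + \sqrt{9172 + 9272} = \frac{1}{217 + \left(-8 + 13\right)} + \sqrt{9172 + 9272} = \frac{1}{217 + 5} + \sqrt{18444} = \frac{1}{222} + 2 \sqrt{4611}$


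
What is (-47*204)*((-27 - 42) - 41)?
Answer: 1054680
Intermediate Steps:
(-47*204)*((-27 - 42) - 41) = -9588*(-69 - 41) = -9588*(-110) = 1054680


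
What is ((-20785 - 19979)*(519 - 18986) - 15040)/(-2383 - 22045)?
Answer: -188193437/6107 ≈ -30816.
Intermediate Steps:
((-20785 - 19979)*(519 - 18986) - 15040)/(-2383 - 22045) = (-40764*(-18467) - 15040)/(-24428) = (752788788 - 15040)*(-1/24428) = 752773748*(-1/24428) = -188193437/6107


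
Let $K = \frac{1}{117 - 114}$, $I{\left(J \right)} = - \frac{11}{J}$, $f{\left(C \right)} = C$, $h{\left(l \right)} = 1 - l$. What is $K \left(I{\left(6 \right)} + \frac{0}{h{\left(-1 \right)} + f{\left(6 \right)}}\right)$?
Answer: $- \frac{11}{18} \approx -0.61111$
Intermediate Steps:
$K = \frac{1}{3} \approx 0.33333$
$K \left(I{\left(6 \right)} + \frac{0}{h{\left(-1 \right)} + f{\left(6 \right)}}\right) = \frac{- \frac{11}{6} + \frac{0}{\left(1 - -1\right) + 6}}{3} = \frac{\left(-11\right) \frac{1}{6} + \frac{0}{\left(1 + 1\right) + 6}}{3} = \frac{- \frac{11}{6} + \frac{0}{2 + 6}}{3} = \frac{- \frac{11}{6} + \frac{0}{8}}{3} = \frac{- \frac{11}{6} + 0 \cdot \frac{1}{8}}{3} = \frac{- \frac{11}{6} + 0}{3} = \frac{1}{3} \left(- \frac{11}{6}\right) = - \frac{11}{18}$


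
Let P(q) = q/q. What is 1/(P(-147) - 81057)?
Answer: -1/81056 ≈ -1.2337e-5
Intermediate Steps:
P(q) = 1
1/(P(-147) - 81057) = 1/(1 - 81057) = 1/(-81056) = -1/81056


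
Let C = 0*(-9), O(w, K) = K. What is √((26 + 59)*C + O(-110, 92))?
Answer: 2*√23 ≈ 9.5917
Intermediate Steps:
C = 0
√((26 + 59)*C + O(-110, 92)) = √((26 + 59)*0 + 92) = √(85*0 + 92) = √(0 + 92) = √92 = 2*√23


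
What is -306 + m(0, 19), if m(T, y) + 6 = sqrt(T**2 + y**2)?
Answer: -293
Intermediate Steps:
m(T, y) = -6 + sqrt(T**2 + y**2)
-306 + m(0, 19) = -306 + (-6 + sqrt(0**2 + 19**2)) = -306 + (-6 + sqrt(0 + 361)) = -306 + (-6 + sqrt(361)) = -306 + (-6 + 19) = -306 + 13 = -293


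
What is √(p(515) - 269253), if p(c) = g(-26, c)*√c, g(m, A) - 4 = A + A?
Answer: √(-269253 + 1034*√515) ≈ 495.77*I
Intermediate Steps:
g(m, A) = 4 + 2*A (g(m, A) = 4 + (A + A) = 4 + 2*A)
p(c) = √c*(4 + 2*c) (p(c) = (4 + 2*c)*√c = √c*(4 + 2*c))
√(p(515) - 269253) = √(2*√515*(2 + 515) - 269253) = √(2*√515*517 - 269253) = √(1034*√515 - 269253) = √(-269253 + 1034*√515)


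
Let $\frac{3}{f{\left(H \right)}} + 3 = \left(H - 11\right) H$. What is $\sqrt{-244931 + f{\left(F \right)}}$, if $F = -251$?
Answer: $\frac{i \sqrt{1059141916668134}}{65759} \approx 494.91 i$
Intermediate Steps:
$f{\left(H \right)} = \frac{3}{-3 + H \left(-11 + H\right)}$ ($f{\left(H \right)} = \frac{3}{-3 + \left(H - 11\right) H} = \frac{3}{-3 + \left(-11 + H\right) H} = \frac{3}{-3 + H \left(-11 + H\right)}$)
$\sqrt{-244931 + f{\left(F \right)}} = \sqrt{-244931 + \frac{3}{-3 + \left(-251\right)^{2} - -2761}} = \sqrt{-244931 + \frac{3}{-3 + 63001 + 2761}} = \sqrt{-244931 + \frac{3}{65759}} = \sqrt{- \frac{16106417626}{65759}} = \frac{i \sqrt{1059141916668134}}{65759}$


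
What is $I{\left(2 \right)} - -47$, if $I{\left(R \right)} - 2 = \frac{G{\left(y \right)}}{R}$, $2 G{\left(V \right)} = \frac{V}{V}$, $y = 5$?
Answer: $\frac{197}{4} \approx 49.25$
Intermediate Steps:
$G{\left(V \right)} = \frac{1}{2}$ ($G{\left(V \right)} = \frac{V \frac{1}{V}}{2} = \frac{1}{2} \cdot 1 = \frac{1}{2}$)
$I{\left(R \right)} = 2 + \frac{1}{2 R}$
$I{\left(2 \right)} - -47 = \left(2 + \frac{1}{2 \cdot 2}\right) - -47 = \left(2 + \frac{1}{2} \cdot \frac{1}{2}\right) + 47 = \left(2 + \frac{1}{4}\right) + 47 = \frac{9}{4} + 47 = \frac{197}{4}$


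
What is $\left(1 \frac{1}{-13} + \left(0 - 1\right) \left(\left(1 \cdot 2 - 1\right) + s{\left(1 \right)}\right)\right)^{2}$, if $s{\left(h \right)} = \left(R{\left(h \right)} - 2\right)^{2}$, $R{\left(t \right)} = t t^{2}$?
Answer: $\frac{729}{169} \approx 4.3136$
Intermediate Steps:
$R{\left(t \right)} = t^{3}$
$s{\left(h \right)} = \left(-2 + h^{3}\right)^{2}$ ($s{\left(h \right)} = \left(h^{3} - 2\right)^{2} = \left(-2 + h^{3}\right)^{2}$)
$\left(1 \frac{1}{-13} + \left(0 - 1\right) \left(\left(1 \cdot 2 - 1\right) + s{\left(1 \right)}\right)\right)^{2} = \left(1 \frac{1}{-13} + \left(0 - 1\right) \left(\left(1 \cdot 2 - 1\right) + \left(-2 + 1^{3}\right)^{2}\right)\right)^{2} = \left(1 \left(- \frac{1}{13}\right) - \left(\left(2 - 1\right) + \left(-2 + 1\right)^{2}\right)\right)^{2} = \left(- \frac{1}{13} - \left(1 + \left(-1\right)^{2}\right)\right)^{2} = \left(- \frac{1}{13} - \left(1 + 1\right)\right)^{2} = \left(- \frac{1}{13} - 2\right)^{2} = \left(- \frac{27}{13}\right)^{2} = \frac{729}{169}$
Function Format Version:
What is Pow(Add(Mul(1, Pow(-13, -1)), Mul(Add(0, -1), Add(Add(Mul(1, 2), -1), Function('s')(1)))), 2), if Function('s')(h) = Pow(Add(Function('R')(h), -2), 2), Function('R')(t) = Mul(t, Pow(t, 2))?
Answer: Rational(729, 169) ≈ 4.3136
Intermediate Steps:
Function('R')(t) = Pow(t, 3)
Function('s')(h) = Pow(Add(-2, Pow(h, 3)), 2) (Function('s')(h) = Pow(Add(Pow(h, 3), -2), 2) = Pow(Add(-2, Pow(h, 3)), 2))
Pow(Add(Mul(1, Pow(-13, -1)), Mul(Add(0, -1), Add(Add(Mul(1, 2), -1), Function('s')(1)))), 2) = Pow(Add(Mul(1, Pow(-13, -1)), Mul(Add(0, -1), Add(Add(Mul(1, 2), -1), Pow(Add(-2, Pow(1, 3)), 2)))), 2) = Pow(Add(Mul(1, Rational(-1, 13)), Mul(-1, Add(Add(2, -1), Pow(Add(-2, 1), 2)))), 2) = Pow(Add(Rational(-1, 13), Mul(-1, Add(1, Pow(-1, 2)))), 2) = Pow(Add(Rational(-1, 13), Mul(-1, Add(1, 1))), 2) = Pow(Add(Rational(-1, 13), Mul(-1, 2)), 2) = Pow(Add(Rational(-1, 13), -2), 2) = Pow(Rational(-27, 13), 2) = Rational(729, 169)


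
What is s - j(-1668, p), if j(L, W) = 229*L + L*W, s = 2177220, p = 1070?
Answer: 4343952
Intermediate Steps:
s - j(-1668, p) = 2177220 - (-1668)*(229 + 1070) = 2177220 - (-1668)*1299 = 2177220 - 1*(-2166732) = 2177220 + 2166732 = 4343952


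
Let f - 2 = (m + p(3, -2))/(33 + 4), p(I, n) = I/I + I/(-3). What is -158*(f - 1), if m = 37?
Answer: -316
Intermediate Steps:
p(I, n) = 1 - I/3 (p(I, n) = 1 + I*(-⅓) = 1 - I/3)
f = 3 (f = 2 + (37 + (1 - ⅓*3))/(33 + 4) = 2 + (37 + (1 - 1))/37 = 2 + (37 + 0)*(1/37) = 2 + 37*(1/37) = 2 + 1 = 3)
-158*(f - 1) = -158*(3 - 1) = -158*2 = -316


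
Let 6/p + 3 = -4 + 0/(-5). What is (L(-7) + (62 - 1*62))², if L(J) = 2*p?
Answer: 144/49 ≈ 2.9388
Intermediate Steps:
p = -6/7 (p = 6/(-3 + (-4 + 0/(-5))) = 6/(-3 + (-4 + 0*(-⅕))) = 6/(-3 + (-4 + 0)) = 6/(-3 - 4) = 6/(-7) = 6*(-⅐) = -6/7 ≈ -0.85714)
L(J) = -12/7 (L(J) = 2*(-6/7) = -12/7)
(L(-7) + (62 - 1*62))² = (-12/7 + (62 - 1*62))² = (-12/7 + (62 - 62))² = (-12/7 + 0)² = (-12/7)² = 144/49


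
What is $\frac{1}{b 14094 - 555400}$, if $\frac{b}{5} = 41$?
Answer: $\frac{1}{2333870} \approx 4.2847 \cdot 10^{-7}$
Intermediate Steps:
$b = 205$ ($b = 5 \cdot 41 = 205$)
$\frac{1}{b 14094 - 555400} = \frac{1}{205 \cdot 14094 - 555400} = \frac{1}{2889270 - 555400} = \frac{1}{2333870}$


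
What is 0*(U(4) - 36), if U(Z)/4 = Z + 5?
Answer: 0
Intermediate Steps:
U(Z) = 20 + 4*Z (U(Z) = 4*(Z + 5) = 4*(5 + Z) = 20 + 4*Z)
0*(U(4) - 36) = 0*((20 + 4*4) - 36) = 0*((20 + 16) - 36) = 0*(36 - 36) = 0*0 = 0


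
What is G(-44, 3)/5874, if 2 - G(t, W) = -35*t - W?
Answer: -1535/5874 ≈ -0.26132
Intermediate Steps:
G(t, W) = 2 + W + 35*t (G(t, W) = 2 - (-35*t - W) = 2 - (-W - 35*t) = 2 + (W + 35*t) = 2 + W + 35*t)
G(-44, 3)/5874 = (2 + 3 + 35*(-44))/5874 = (2 + 3 - 1540)*(1/5874) = -1535*1/5874 = -1535/5874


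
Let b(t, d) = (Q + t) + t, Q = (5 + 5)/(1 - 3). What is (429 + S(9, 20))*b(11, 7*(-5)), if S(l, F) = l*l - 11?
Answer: 8483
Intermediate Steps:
S(l, F) = -11 + l**2 (S(l, F) = l**2 - 11 = -11 + l**2)
Q = -5 (Q = 10/(-2) = 10*(-1/2) = -5)
b(t, d) = -5 + 2*t (b(t, d) = (-5 + t) + t = -5 + 2*t)
(429 + S(9, 20))*b(11, 7*(-5)) = (429 + (-11 + 9**2))*(-5 + 2*11) = (429 + (-11 + 81))*(-5 + 22) = (429 + 70)*17 = 499*17 = 8483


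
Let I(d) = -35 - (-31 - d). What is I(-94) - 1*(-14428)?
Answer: 14330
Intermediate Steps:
I(d) = -4 + d (I(d) = -35 + (31 + d) = -4 + d)
I(-94) - 1*(-14428) = (-4 - 94) - 1*(-14428) = -98 + 14428 = 14330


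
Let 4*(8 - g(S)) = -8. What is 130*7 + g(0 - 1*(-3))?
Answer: 920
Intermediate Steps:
g(S) = 10 (g(S) = 8 - ¼*(-8) = 8 + 2 = 10)
130*7 + g(0 - 1*(-3)) = 130*7 + 10 = 910 + 10 = 920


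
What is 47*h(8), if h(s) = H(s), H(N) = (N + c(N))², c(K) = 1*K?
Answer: 12032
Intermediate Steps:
c(K) = K
H(N) = 4*N² (H(N) = (N + N)² = (2*N)² = 4*N²)
h(s) = 4*s²
47*h(8) = 47*(4*8²) = 47*(4*64) = 47*256 = 12032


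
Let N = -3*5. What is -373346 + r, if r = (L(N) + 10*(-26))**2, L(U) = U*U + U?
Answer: -370846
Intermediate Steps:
N = -15
L(U) = U + U**2 (L(U) = U**2 + U = U + U**2)
r = 2500 (r = (-15*(1 - 15) + 10*(-26))**2 = (-15*(-14) - 260)**2 = (210 - 260)**2 = (-50)**2 = 2500)
-373346 + r = -373346 + 2500 = -370846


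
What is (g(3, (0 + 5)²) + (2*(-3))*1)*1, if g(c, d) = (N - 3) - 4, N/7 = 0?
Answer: -13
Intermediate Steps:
N = 0 (N = 7*0 = 0)
g(c, d) = -7 (g(c, d) = (0 - 3) - 4 = -3 - 4 = -7)
(g(3, (0 + 5)²) + (2*(-3))*1)*1 = (-7 + (2*(-3))*1)*1 = (-7 - 6*1)*1 = (-7 - 6)*1 = -13*1 = -13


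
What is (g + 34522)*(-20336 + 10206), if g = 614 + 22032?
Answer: -579111840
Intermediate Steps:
g = 22646
(g + 34522)*(-20336 + 10206) = (22646 + 34522)*(-20336 + 10206) = 57168*(-10130) = -579111840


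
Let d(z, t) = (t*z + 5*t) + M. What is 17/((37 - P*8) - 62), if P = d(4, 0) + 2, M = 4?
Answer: -17/73 ≈ -0.23288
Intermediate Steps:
d(z, t) = 4 + 5*t + t*z (d(z, t) = (t*z + 5*t) + 4 = (5*t + t*z) + 4 = 4 + 5*t + t*z)
P = 6 (P = (4 + 5*0 + 0*4) + 2 = (4 + 0 + 0) + 2 = 4 + 2 = 6)
17/((37 - P*8) - 62) = 17/((37 - 6*8) - 62) = 17/((37 - 1*48) - 62) = 17/((37 - 48) - 62) = 17/(-11 - 62) = 17/(-73) = -1/73*17 = -17/73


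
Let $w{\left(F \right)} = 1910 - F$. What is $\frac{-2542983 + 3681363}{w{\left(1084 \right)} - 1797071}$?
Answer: $- \frac{227676}{359249} \approx -0.63376$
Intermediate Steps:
$\frac{-2542983 + 3681363}{w{\left(1084 \right)} - 1797071} = \frac{-2542983 + 3681363}{\left(1910 - 1084\right) - 1797071} = \frac{1138380}{\left(1910 - 1084\right) - 1797071} = \frac{1138380}{826 - 1797071} = \frac{1138380}{-1796245} = 1138380 \left(- \frac{1}{1796245}\right) = - \frac{227676}{359249}$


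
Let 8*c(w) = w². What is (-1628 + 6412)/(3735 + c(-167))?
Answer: 38272/57769 ≈ 0.66250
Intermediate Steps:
c(w) = w²/8
(-1628 + 6412)/(3735 + c(-167)) = (-1628 + 6412)/(3735 + (⅛)*(-167)²) = 4784/(3735 + (⅛)*27889) = 4784/(3735 + 27889/8) = 4784/(57769/8) = 4784*(8/57769) = 38272/57769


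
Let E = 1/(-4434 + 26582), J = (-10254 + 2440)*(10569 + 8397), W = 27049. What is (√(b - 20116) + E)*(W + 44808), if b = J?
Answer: 71857/22148 + 143714*I*√37055110 ≈ 3.2444 + 8.7483e+8*I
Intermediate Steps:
J = -148200324 (J = -7814*18966 = -148200324)
b = -148200324
E = 1/22148 ≈ 4.5151e-5
(√(b - 20116) + E)*(W + 44808) = (√(-148200324 - 20116) + 1/22148)*(27049 + 44808) = (√(-148220440) + 1/22148)*71857 = (2*I*√37055110 + 1/22148)*71857 = (1/22148 + 2*I*√37055110)*71857 = 71857/22148 + 143714*I*√37055110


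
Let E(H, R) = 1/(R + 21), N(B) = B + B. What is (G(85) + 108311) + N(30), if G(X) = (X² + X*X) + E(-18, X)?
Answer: 13019027/106 ≈ 1.2282e+5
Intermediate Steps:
N(B) = 2*B
E(H, R) = 1/(21 + R)
G(X) = 1/(21 + X) + 2*X² (G(X) = (X² + X*X) + 1/(21 + X) = (X² + X²) + 1/(21 + X) = 2*X² + 1/(21 + X) = 1/(21 + X) + 2*X²)
(G(85) + 108311) + N(30) = ((1 + 2*85²*(21 + 85))/(21 + 85) + 108311) + 2*30 = ((1 + 2*7225*106)/106 + 108311) + 60 = ((1 + 1531700)/106 + 108311) + 60 = ((1/106)*1531701 + 108311) + 60 = (1531701/106 + 108311) + 60 = 13012667/106 + 60 = 13019027/106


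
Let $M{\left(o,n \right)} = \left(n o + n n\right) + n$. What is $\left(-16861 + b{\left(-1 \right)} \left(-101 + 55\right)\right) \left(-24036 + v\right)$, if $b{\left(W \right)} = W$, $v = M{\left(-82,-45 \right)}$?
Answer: $308824290$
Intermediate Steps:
$M{\left(o,n \right)} = n + n^{2} + n o$ ($M{\left(o,n \right)} = \left(n o + n^{2}\right) + n = \left(n^{2} + n o\right) + n = n + n^{2} + n o$)
$v = 5670$ ($v = - 45 \left(1 - 45 - 82\right) = \left(-45\right) \left(-126\right) = 5670$)
$\left(-16861 + b{\left(-1 \right)} \left(-101 + 55\right)\right) \left(-24036 + v\right) = \left(-16861 - \left(-101 + 55\right)\right) \left(-24036 + 5670\right) = \left(-16861 - -46\right) \left(-18366\right) = \left(-16861 + 46\right) \left(-18366\right) = \left(-16815\right) \left(-18366\right) = 308824290$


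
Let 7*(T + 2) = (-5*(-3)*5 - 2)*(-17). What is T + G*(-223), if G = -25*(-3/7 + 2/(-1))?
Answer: -96030/7 ≈ -13719.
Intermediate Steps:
G = 425/7 (G = -25*(-3*1/7 + 2*(-1)) = -25*(-3/7 - 2) = -25*(-17/7) = 425/7 ≈ 60.714)
T = -1255/7 (T = -2 + ((-5*(-3)*5 - 2)*(-17))/7 = -2 + ((15*5 - 2)*(-17))/7 = -2 + ((75 - 2)*(-17))/7 = -2 + (73*(-17))/7 = -2 + (1/7)*(-1241) = -2 - 1241/7 = -1255/7 ≈ -179.29)
T + G*(-223) = -1255/7 + (425/7)*(-223) = -1255/7 - 94775/7 = -96030/7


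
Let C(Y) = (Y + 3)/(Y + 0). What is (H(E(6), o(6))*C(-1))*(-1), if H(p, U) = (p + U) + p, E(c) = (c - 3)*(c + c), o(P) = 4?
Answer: 152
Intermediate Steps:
C(Y) = (3 + Y)/Y
E(c) = 2*c*(-3 + c) (E(c) = (-3 + c)*(2*c) = 2*c*(-3 + c))
H(p, U) = U + 2*p (H(p, U) = (U + p) + p = U + 2*p)
(H(E(6), o(6))*C(-1))*(-1) = ((4 + 2*(2*6*(-3 + 6)))*((3 - 1)/(-1)))*(-1) = ((4 + 2*(2*6*3))*(-1*2))*(-1) = ((4 + 2*36)*(-2))*(-1) = ((4 + 72)*(-2))*(-1) = (76*(-2))*(-1) = -152*(-1) = 152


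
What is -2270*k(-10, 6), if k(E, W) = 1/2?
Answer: -1135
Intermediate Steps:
k(E, W) = ½
-2270*k(-10, 6) = -2270*½ = -1135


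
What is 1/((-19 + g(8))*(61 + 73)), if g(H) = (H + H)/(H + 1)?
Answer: -9/20770 ≈ -0.00043332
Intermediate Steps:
g(H) = 2*H/(1 + H) (g(H) = (2*H)/(1 + H) = 2*H/(1 + H))
1/((-19 + g(8))*(61 + 73)) = 1/((-19 + 2*8/(1 + 8))*(61 + 73)) = 1/((-19 + 2*8/9)*134) = 1/((-19 + 2*8*(1/9))*134) = 1/((-19 + 16/9)*134) = 1/(-155/9*134) = 1/(-20770/9) = -9/20770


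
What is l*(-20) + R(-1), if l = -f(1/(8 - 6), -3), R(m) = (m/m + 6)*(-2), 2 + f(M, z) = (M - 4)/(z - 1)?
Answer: -73/2 ≈ -36.500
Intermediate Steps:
f(M, z) = -2 + (-4 + M)/(-1 + z) (f(M, z) = -2 + (M - 4)/(z - 1) = -2 + (-4 + M)/(-1 + z))
R(m) = -14 (R(m) = (1 + 6)*(-2) = 7*(-2) = -14)
l = 9/8 (l = -(-2 + 1/(8 - 6) - 2*(-3))/(-1 - 3) = -(-2 + 1/2 + 6)/(-4) = -(-1)*(-2 + ½ + 6)/4 = -(-1)*9/(4*2) = -1*(-9/8) = 9/8 ≈ 1.1250)
l*(-20) + R(-1) = (9/8)*(-20) - 14 = -45/2 - 14 = -73/2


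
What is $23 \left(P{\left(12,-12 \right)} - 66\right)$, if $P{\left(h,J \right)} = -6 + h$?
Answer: $-1380$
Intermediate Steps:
$23 \left(P{\left(12,-12 \right)} - 66\right) = 23 \left(\left(-6 + 12\right) - 66\right) = 23 \left(6 - 66\right) = 23 \left(-60\right) = -1380$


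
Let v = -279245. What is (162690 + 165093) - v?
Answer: 607028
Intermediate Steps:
(162690 + 165093) - v = (162690 + 165093) - 1*(-279245) = 327783 + 279245 = 607028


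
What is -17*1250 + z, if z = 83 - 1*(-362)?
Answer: -20805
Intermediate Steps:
z = 445 (z = 83 + 362 = 445)
-17*1250 + z = -17*1250 + 445 = -21250 + 445 = -20805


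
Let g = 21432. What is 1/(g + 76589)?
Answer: 1/98021 ≈ 1.0202e-5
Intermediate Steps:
1/(g + 76589) = 1/(21432 + 76589) = 1/98021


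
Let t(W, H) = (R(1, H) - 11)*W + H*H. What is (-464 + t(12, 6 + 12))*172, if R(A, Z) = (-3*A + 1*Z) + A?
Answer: -13760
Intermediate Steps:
R(A, Z) = Z - 2*A (R(A, Z) = (-3*A + Z) + A = (Z - 3*A) + A = Z - 2*A)
t(W, H) = H**2 + W*(-13 + H) (t(W, H) = ((H - 2*1) - 11)*W + H*H = ((H - 2) - 11)*W + H**2 = ((-2 + H) - 11)*W + H**2 = (-13 + H)*W + H**2 = W*(-13 + H) + H**2 = H**2 + W*(-13 + H))
(-464 + t(12, 6 + 12))*172 = (-464 + ((6 + 12)**2 - 13*12 + (6 + 12)*12))*172 = (-464 + (18**2 - 156 + 18*12))*172 = (-464 + (324 - 156 + 216))*172 = (-464 + 384)*172 = -80*172 = -13760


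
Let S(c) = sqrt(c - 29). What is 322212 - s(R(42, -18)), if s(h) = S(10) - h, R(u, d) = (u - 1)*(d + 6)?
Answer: 321720 - I*sqrt(19) ≈ 3.2172e+5 - 4.3589*I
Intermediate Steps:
S(c) = sqrt(-29 + c)
R(u, d) = (-1 + u)*(6 + d)
s(h) = -h + I*sqrt(19) (s(h) = sqrt(-29 + 10) - h = sqrt(-19) - h = I*sqrt(19) - h = -h + I*sqrt(19))
322212 - s(R(42, -18)) = 322212 - (-(-6 - 1*(-18) + 6*42 - 18*42) + I*sqrt(19)) = 322212 - (-(-6 + 18 + 252 - 756) + I*sqrt(19)) = 322212 - (-1*(-492) + I*sqrt(19)) = 322212 - (492 + I*sqrt(19)) = 322212 + (-492 - I*sqrt(19)) = 321720 - I*sqrt(19)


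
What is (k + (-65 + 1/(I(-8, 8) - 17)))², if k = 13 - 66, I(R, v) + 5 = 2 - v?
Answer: 10923025/784 ≈ 13932.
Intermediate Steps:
I(R, v) = -3 - v (I(R, v) = -5 + (2 - v) = -3 - v)
k = -53
(k + (-65 + 1/(I(-8, 8) - 17)))² = (-53 + (-65 + 1/((-3 - 1*8) - 17)))² = (-53 + (-65 + 1/((-3 - 8) - 17)))² = (-53 + (-65 + 1/(-11 - 17)))² = (-53 + (-65 + 1/(-28)))² = (-53 + (-65 - 1/28))² = (-53 - 1821/28)² = (-3305/28)² = 10923025/784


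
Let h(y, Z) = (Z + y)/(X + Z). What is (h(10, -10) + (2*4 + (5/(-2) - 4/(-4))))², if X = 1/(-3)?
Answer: 169/4 ≈ 42.250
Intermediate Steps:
X = -⅓ ≈ -0.33333
h(y, Z) = (Z + y)/(-⅓ + Z)
(h(10, -10) + (2*4 + (5/(-2) - 4/(-4))))² = (3*(-10 + 10)/(-1 + 3*(-10)) + (2*4 + (5/(-2) - 4/(-4))))² = (3*0/(-1 - 30) + (8 + (5*(-½) - 4*(-¼))))² = (3*0/(-31) + (8 + (-5/2 + 1)))² = (3*(-1/31)*0 + (8 - 3/2))² = (0 + 13/2)² = (13/2)² = 169/4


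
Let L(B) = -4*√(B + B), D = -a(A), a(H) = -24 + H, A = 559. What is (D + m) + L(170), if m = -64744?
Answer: -65279 - 8*√85 ≈ -65353.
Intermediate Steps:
D = -535 (D = -(-24 + 559) = -1*535 = -535)
L(B) = -4*√2*√B
(D + m) + L(170) = (-535 - 64744) - 4*√2*√170 = -65279 - 8*√85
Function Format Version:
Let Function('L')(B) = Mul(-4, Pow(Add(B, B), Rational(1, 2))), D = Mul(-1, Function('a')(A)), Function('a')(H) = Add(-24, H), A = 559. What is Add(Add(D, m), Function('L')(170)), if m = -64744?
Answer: Add(-65279, Mul(-8, Pow(85, Rational(1, 2)))) ≈ -65353.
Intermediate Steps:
D = -535 (D = Mul(-1, Add(-24, 559)) = Mul(-1, 535) = -535)
Function('L')(B) = Mul(-4, Pow(2, Rational(1, 2)), Pow(B, Rational(1, 2))) (Function('L')(B) = Mul(-4, Pow(Mul(2, B), Rational(1, 2))) = Mul(-4, Mul(Pow(2, Rational(1, 2)), Pow(B, Rational(1, 2)))) = Mul(-4, Pow(2, Rational(1, 2)), Pow(B, Rational(1, 2))))
Add(Add(D, m), Function('L')(170)) = Add(Add(-535, -64744), Mul(-4, Pow(2, Rational(1, 2)), Pow(170, Rational(1, 2)))) = Add(-65279, Mul(-8, Pow(85, Rational(1, 2))))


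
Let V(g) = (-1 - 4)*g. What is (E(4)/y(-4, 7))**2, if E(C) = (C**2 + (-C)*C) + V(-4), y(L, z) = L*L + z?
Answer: 400/529 ≈ 0.75614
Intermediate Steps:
V(g) = -5*g
y(L, z) = z + L**2 (y(L, z) = L**2 + z = z + L**2)
E(C) = 20 (E(C) = (C**2 + (-C)*C) - 5*(-4) = (C**2 - C**2) + 20 = 0 + 20 = 20)
(E(4)/y(-4, 7))**2 = (20/(7 + (-4)**2))**2 = (20/(7 + 16))**2 = (20/23)**2 = 400/529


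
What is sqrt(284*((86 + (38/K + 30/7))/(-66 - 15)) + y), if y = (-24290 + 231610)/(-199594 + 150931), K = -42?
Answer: 2*I*sqrt(82931383591833)/1021923 ≈ 17.823*I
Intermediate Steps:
y = -207320/48663 (y = 207320/(-48663) = 207320*(-1/48663) = -207320/48663 ≈ -4.2603)
sqrt(284*((86 + (38/K + 30/7))/(-66 - 15)) + y) = sqrt(284*((86 + (38/(-42) + 30/7))/(-66 - 15)) - 207320/48663) = sqrt(284*((86 + (38*(-1/42) + 30*(1/7)))/(-81)) - 207320/48663) = sqrt(284*((86 + (-19/21 + 30/7))*(-1/81)) - 207320/48663) = sqrt(284*((86 + 71/21)*(-1/81)) - 207320/48663) = sqrt(284*((1877/21)*(-1/81)) - 207320/48663) = sqrt(284*(-1877/1701) - 207320/48663) = sqrt(-533068/1701 - 207320/48663) = sqrt(-2921482156/9197307) = 2*I*sqrt(82931383591833)/1021923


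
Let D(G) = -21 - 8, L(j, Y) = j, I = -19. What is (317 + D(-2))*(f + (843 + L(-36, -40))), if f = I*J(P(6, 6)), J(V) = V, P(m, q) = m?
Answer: 199584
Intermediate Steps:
D(G) = -29
f = -114 (f = -19*6 = -114)
(317 + D(-2))*(f + (843 + L(-36, -40))) = (317 - 29)*(-114 + (843 - 36)) = 288*(-114 + 807) = 288*693 = 199584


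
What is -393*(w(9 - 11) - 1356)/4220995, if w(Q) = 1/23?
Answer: 12256491/97082885 ≈ 0.12625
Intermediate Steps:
w(Q) = 1/23
-393*(w(9 - 11) - 1356)/4220995 = -393*(1/23 - 1356)/4220995 = -393*(-31187/23)*(1/4220995) = (12256491/23)*(1/4220995) = 12256491/97082885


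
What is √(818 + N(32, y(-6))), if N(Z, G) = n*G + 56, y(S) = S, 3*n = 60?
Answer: √754 ≈ 27.459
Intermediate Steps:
n = 20 (n = (⅓)*60 = 20)
N(Z, G) = 56 + 20*G (N(Z, G) = 20*G + 56 = 56 + 20*G)
√(818 + N(32, y(-6))) = √(818 + (56 + 20*(-6))) = √(818 + (56 - 120)) = √(818 - 64) = √754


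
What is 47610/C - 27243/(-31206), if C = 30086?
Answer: 54889299/22353898 ≈ 2.4555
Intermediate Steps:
47610/C - 27243/(-31206) = 47610/30086 - 27243/(-31206) = 47610*(1/30086) - 27243*(-1/31206) = 23805/15043 + 9081/10402 = 54889299/22353898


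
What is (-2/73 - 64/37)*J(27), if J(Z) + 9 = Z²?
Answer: -3417120/2701 ≈ -1265.1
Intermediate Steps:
J(Z) = -9 + Z²
(-2/73 - 64/37)*J(27) = (-2/73 - 64/37)*(-9 + 27²) = (-2*1/73 - 64*1/37)*(-9 + 729) = (-2/73 - 64/37)*720 = -4746/2701*720 = -3417120/2701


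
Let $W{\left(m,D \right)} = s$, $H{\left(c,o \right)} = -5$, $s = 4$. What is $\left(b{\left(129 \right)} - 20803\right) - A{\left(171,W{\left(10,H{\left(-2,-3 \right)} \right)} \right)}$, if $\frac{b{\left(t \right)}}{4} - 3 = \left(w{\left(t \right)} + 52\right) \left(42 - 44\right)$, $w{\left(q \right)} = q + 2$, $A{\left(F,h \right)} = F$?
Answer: $-22426$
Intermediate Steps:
$W{\left(m,D \right)} = 4$
$w{\left(q \right)} = 2 + q$
$b{\left(t \right)} = -420 - 8 t$ ($b{\left(t \right)} = 12 + 4 \left(\left(2 + t\right) + 52\right) \left(42 - 44\right) = 12 + 4 \left(54 + t\right) \left(-2\right) = 12 + 4 \left(-108 - 2 t\right) = 12 - \left(432 + 8 t\right) = -420 - 8 t$)
$\left(b{\left(129 \right)} - 20803\right) - A{\left(171,W{\left(10,H{\left(-2,-3 \right)} \right)} \right)} = \left(\left(-420 - 1032\right) - 20803\right) - 171 = \left(-1452 - 20803\right) - 171 = -22255 - 171 = -22426$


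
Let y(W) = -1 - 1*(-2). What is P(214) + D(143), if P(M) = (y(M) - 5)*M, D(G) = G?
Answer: -713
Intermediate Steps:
y(W) = 1 (y(W) = -1 + 2 = 1)
P(M) = -4*M (P(M) = (1 - 5)*M = -4*M)
P(214) + D(143) = -4*214 + 143 = -856 + 143 = -713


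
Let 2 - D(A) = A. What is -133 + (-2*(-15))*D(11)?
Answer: -403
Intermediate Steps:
D(A) = 2 - A
-133 + (-2*(-15))*D(11) = -133 + (-2*(-15))*(2 - 1*11) = -133 + 30*(2 - 11) = -133 + 30*(-9) = -133 - 270 = -403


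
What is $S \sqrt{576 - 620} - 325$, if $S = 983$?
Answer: $-325 + 1966 i \sqrt{11} \approx -325.0 + 6520.5 i$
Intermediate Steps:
$S \sqrt{576 - 620} - 325 = 983 \sqrt{576 - 620} - 325 = 983 \sqrt{-44} - 325 = 983 \cdot 2 i \sqrt{11} - 325 = 1966 i \sqrt{11} - 325 = -325 + 1966 i \sqrt{11}$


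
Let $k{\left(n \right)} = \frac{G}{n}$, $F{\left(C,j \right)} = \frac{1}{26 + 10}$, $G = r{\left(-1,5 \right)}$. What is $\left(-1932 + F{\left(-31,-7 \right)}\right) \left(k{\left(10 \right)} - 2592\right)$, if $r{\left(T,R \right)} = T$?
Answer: $\frac{1802831471}{360} \approx 5.0079 \cdot 10^{6}$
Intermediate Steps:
$G = -1$
$F{\left(C,j \right)} = \frac{1}{36}$
$k{\left(n \right)} = - \frac{1}{n}$
$\left(-1932 + F{\left(-31,-7 \right)}\right) \left(k{\left(10 \right)} - 2592\right) = \left(-1932 + \frac{1}{36}\right) \left(- \frac{1}{10} - 2592\right) = - \frac{69551 \left(\left(-1\right) \frac{1}{10} - 2592\right)}{36} = - \frac{69551 \left(- \frac{1}{10} - 2592\right)}{36} = \left(- \frac{69551}{36}\right) \left(- \frac{25921}{10}\right) = \frac{1802831471}{360}$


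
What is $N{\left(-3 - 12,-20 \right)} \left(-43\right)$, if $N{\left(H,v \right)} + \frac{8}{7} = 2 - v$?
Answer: $- \frac{6278}{7} \approx -896.86$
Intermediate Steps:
$N{\left(H,v \right)} = \frac{6}{7} - v$ ($N{\left(H,v \right)} = - \frac{8}{7} - \left(-2 + v\right) = \frac{6}{7} - v$)
$N{\left(-3 - 12,-20 \right)} \left(-43\right) = \left(\frac{6}{7} - -20\right) \left(-43\right) = \left(\frac{6}{7} + 20\right) \left(-43\right) = \frac{146}{7} \left(-43\right) = - \frac{6278}{7}$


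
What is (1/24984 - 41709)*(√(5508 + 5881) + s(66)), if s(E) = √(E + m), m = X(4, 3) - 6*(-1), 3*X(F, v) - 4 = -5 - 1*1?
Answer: -1042057655*√11389/24984 - 1042057655*√642/74952 ≈ -4.8034e+6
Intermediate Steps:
X(F, v) = -⅔ (X(F, v) = 4/3 + (-5 - 1*1)/3 = 4/3 + (-5 - 1)/3 = 4/3 + (⅓)*(-6) = 4/3 - 2 = -⅔)
m = 16/3 (m = -⅔ - 6*(-1) = -⅔ + 6 = 16/3 ≈ 5.3333)
s(E) = √(16/3 + E) (s(E) = √(E + 16/3) = √(16/3 + E))
(1/24984 - 41709)*(√(5508 + 5881) + s(66)) = (1/24984 - 41709)*(√(5508 + 5881) + √(48 + 9*66)/3) = (1/24984 - 41709)*(√11389 + √(48 + 594)/3) = -1042057655*(√11389 + √642/3)/24984 = -1042057655*√11389/24984 - 1042057655*√642/74952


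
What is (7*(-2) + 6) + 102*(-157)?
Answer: -16022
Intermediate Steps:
(7*(-2) + 6) + 102*(-157) = (-14 + 6) - 16014 = -8 - 16014 = -16022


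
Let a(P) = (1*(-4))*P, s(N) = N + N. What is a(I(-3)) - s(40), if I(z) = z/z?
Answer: -84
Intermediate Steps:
s(N) = 2*N
I(z) = 1
a(P) = -4*P
a(I(-3)) - s(40) = -4*1 - 2*40 = -4 - 1*80 = -4 - 80 = -84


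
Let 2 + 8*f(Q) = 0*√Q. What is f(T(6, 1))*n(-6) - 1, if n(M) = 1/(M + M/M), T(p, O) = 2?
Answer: -19/20 ≈ -0.95000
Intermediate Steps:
n(M) = 1/(1 + M) (n(M) = 1/(M + 1) = 1/(1 + M))
f(Q) = -¼ (f(Q) = -¼ + (0*√Q)/8 = -¼ + (⅛)*0 = -¼ + 0 = -¼)
f(T(6, 1))*n(-6) - 1 = -1/(4*(1 - 6)) - 1 = -¼/(-5) - 1 = -¼*(-⅕) - 1 = 1/20 - 1 = -19/20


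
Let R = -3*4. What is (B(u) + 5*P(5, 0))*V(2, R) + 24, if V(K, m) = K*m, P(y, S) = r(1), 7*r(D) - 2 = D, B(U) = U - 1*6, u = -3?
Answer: 1320/7 ≈ 188.57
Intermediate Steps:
B(U) = -6 + U (B(U) = U - 6 = -6 + U)
r(D) = 2/7 + D/7
P(y, S) = 3/7 (P(y, S) = 2/7 + (⅐)*1 = 2/7 + ⅐ = 3/7)
R = -12
(B(u) + 5*P(5, 0))*V(2, R) + 24 = ((-6 - 3) + 5*(3/7))*(2*(-12)) + 24 = (-9 + 15/7)*(-24) + 24 = -48/7*(-24) + 24 = 1152/7 + 24 = 1320/7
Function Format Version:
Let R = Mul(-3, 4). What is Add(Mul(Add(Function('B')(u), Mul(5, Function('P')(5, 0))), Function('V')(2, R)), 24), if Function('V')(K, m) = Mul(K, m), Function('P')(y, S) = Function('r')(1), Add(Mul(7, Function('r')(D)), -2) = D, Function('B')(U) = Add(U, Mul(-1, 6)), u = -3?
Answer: Rational(1320, 7) ≈ 188.57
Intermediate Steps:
Function('B')(U) = Add(-6, U) (Function('B')(U) = Add(U, -6) = Add(-6, U))
Function('r')(D) = Add(Rational(2, 7), Mul(Rational(1, 7), D))
Function('P')(y, S) = Rational(3, 7) (Function('P')(y, S) = Add(Rational(2, 7), Mul(Rational(1, 7), 1)) = Add(Rational(2, 7), Rational(1, 7)) = Rational(3, 7))
R = -12
Add(Mul(Add(Function('B')(u), Mul(5, Function('P')(5, 0))), Function('V')(2, R)), 24) = Add(Mul(Add(Add(-6, -3), Mul(5, Rational(3, 7))), Mul(2, -12)), 24) = Add(Mul(Add(-9, Rational(15, 7)), -24), 24) = Add(Mul(Rational(-48, 7), -24), 24) = Add(Rational(1152, 7), 24) = Rational(1320, 7)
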